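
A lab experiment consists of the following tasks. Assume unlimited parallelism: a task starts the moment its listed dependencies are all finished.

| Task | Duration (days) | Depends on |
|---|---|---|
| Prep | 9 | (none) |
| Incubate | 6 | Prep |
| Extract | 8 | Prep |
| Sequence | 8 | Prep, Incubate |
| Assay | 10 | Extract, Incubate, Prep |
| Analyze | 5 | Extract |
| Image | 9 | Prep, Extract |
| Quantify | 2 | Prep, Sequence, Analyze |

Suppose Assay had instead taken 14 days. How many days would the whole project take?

The binding path is Prep→Extract→Assay = 9+8+10 = 27; finish at 27 days.
Assay is on the critical path; changing it to 14 makes that path 31 days.
No other chain overtakes it, so the finish is 31 days.

31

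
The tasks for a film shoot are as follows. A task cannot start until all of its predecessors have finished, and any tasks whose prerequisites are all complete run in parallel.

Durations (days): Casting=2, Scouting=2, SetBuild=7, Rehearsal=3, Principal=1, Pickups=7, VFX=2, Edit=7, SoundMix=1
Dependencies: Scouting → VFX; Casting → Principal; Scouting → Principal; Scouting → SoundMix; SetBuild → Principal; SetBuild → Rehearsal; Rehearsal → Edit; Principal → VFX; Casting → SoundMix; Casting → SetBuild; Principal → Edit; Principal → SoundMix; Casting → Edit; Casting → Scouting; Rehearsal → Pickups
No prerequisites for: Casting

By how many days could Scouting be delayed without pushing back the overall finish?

7

The longest chain is Casting→SetBuild→Rehearsal→Pickups = 2+7+3+7 = 19; overall finish 19 days.
The longest chain containing Scouting totals 12 days.
Float = 19 − 12 = 7.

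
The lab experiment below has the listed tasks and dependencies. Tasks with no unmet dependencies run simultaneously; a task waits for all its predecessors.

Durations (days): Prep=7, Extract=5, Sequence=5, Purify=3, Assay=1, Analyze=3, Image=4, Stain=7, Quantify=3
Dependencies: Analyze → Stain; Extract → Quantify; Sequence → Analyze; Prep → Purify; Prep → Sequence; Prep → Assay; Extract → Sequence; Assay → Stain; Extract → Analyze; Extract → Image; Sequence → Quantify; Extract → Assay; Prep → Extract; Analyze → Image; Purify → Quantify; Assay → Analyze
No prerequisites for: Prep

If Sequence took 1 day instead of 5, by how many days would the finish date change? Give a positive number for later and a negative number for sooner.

The binding path is Prep→Extract→Sequence→Analyze→Stain = 7+5+5+3+7 = 27; finish at 27 days.
Since Sequence is critical, the -4 change carries straight to that chain (now 23 days).
No other chain overtakes it, so the finish is 23 days.
Change in finish: 23 − 27 = -4 days.

-4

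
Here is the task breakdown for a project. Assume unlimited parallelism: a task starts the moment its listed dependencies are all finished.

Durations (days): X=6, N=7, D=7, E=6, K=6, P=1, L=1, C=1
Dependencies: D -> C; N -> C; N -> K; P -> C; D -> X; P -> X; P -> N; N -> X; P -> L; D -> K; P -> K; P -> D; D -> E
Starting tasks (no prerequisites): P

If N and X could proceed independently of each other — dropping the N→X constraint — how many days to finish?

14

Before: longest chain P→N→K = 1+7+6 = 14, finish 14.
Dropping N→X doesn't change X's earliest start (8); another predecessor still binds.
New critical path: P→N→K = 1+7+6 = 14 ⇒ 14 days.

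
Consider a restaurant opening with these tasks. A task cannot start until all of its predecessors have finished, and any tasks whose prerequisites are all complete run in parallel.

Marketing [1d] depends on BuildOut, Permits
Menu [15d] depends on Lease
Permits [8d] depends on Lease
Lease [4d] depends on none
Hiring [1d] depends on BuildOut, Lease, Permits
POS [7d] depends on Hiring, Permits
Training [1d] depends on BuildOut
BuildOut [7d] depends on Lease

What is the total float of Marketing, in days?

7

The longest chain is Lease→Permits→Hiring→POS = 4+8+1+7 = 20; overall finish 20 days.
The longest chain containing Marketing totals 13 days.
So Marketing can slip 20 − 13 = 7 days.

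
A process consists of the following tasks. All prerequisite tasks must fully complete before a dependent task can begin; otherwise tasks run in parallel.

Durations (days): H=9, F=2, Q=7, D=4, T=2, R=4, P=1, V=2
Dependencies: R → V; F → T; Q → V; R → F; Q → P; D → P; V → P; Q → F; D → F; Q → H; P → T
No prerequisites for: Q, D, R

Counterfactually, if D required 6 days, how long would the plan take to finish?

Baseline: Q→H = 7+9 = 16 → 16 days.
D has 8 days of float (longest path through it is 8).
The critical path is still Q→H; finish is now 16 days.

16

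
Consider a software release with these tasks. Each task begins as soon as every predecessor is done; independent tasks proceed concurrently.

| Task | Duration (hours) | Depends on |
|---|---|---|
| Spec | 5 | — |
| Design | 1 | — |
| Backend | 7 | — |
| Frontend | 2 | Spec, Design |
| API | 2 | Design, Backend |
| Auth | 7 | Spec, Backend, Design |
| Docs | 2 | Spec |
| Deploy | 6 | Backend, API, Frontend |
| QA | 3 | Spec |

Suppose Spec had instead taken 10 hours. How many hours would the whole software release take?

18

Actual critical path: Backend→API→Deploy = 7+2+6 = 15 ⇒ 15 hours.
The longest path through Spec is only 13 hours, so Spec has float 2.
Now Spec→Frontend→Deploy = 10+2+6 = 18 is longest, so the finish becomes 18 hours.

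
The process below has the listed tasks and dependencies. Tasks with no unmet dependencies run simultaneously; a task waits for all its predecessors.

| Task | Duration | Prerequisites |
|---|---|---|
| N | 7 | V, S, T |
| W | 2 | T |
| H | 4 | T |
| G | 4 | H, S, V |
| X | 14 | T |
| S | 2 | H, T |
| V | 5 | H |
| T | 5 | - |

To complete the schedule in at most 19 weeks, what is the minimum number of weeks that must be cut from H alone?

Current finish: 21 weeks; target: 19.
H is on every critical path, so each week cut from H cuts the finish by one (this holds down to a finish of 19).
Need 21 − 19 = 2 weeks off H → H becomes 2 weeks, finish becomes 19.

2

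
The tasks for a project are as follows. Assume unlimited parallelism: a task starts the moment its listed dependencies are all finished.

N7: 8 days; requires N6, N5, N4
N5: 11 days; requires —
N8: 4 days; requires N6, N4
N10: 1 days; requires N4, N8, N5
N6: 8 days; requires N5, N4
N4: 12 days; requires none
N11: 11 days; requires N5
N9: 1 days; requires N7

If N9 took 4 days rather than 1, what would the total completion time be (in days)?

Critical path before the change: N4→N6→N7→N9 = 12+8+8+1 = 29 giving 29 days.
N9 lies on that path, so at 4 days the path becomes 32 days.
No other chain overtakes it, so the finish is 32 days.

32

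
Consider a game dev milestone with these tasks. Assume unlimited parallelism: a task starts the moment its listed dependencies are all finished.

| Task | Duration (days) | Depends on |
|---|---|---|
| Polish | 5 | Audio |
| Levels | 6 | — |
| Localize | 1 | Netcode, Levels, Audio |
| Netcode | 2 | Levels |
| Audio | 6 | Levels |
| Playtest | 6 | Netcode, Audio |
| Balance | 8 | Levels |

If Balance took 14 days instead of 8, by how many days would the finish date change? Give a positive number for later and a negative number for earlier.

As given, the longest chain is Levels→Audio→Playtest = 6+6+6 = 18, so the finish is 18 days.
The longest path through Balance is only 14 days, so Balance has float 4.
New critical path: Levels→Balance = 6+14 = 20 ⇒ 20 days.
Change in finish: 20 − 18 = +2 days.

2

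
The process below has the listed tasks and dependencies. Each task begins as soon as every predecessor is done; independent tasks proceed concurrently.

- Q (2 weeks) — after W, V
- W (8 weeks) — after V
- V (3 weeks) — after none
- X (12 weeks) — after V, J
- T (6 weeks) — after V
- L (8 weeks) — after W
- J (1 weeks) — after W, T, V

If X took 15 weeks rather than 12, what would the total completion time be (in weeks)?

27

Baseline: V→W→J→X = 3+8+1+12 = 24 → 24 weeks.
X is on the critical path; changing it to 15 makes that path 27 weeks.
The critical path is still V→W→J→X; finish is now 27 weeks.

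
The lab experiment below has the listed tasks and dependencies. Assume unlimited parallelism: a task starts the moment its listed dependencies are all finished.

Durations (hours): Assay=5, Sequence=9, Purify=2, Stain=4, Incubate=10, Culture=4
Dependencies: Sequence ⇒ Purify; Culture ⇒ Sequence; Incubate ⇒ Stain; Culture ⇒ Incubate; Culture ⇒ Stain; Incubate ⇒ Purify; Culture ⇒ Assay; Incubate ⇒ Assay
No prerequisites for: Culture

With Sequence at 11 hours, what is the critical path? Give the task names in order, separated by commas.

Baseline: Culture→Incubate→Assay = 4+10+5 = 19 → 19 hours.
The longest path through Sequence is only 15 hours, so Sequence has float 4.
No other chain overtakes it, so the finish is 19 hours.

Culture, Incubate, Assay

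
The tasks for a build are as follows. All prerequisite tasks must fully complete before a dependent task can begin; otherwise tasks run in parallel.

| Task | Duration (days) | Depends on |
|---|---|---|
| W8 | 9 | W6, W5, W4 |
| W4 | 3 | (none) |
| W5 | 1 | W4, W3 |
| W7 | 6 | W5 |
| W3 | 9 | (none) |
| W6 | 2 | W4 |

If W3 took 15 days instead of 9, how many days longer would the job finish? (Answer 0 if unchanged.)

6

Critical path before the change: W3→W5→W8 = 9+1+9 = 19 giving 19 days.
W3 is on the critical path; changing it to 15 makes that path 25 days.
The critical path is still W3→W5→W8; finish is now 25 days.
Change in finish: 25 − 19 = +6 days.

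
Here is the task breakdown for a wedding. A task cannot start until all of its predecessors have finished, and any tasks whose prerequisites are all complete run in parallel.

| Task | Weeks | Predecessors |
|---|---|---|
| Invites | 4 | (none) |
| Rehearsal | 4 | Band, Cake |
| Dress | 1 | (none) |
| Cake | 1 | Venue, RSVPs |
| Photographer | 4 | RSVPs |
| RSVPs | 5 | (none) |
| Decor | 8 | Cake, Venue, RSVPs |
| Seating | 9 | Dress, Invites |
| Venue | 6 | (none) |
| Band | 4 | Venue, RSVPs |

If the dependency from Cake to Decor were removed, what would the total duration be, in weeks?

14

Original critical path: Venue→Cake→Decor = 6+1+8 = 15 ⇒ 15 weeks.
Without Cake→Decor, Decor's earliest start moves from 7 to 6.
After: Venue→Band→Rehearsal = 6+4+4 = 14 → 14 weeks.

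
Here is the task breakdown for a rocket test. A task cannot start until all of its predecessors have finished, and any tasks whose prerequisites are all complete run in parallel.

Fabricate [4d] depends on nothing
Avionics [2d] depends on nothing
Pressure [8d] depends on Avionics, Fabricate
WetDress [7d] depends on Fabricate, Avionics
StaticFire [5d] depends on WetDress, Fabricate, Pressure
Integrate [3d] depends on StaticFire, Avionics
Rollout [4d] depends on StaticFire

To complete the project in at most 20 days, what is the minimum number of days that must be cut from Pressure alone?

Current finish: 21 days; target: 20.
Pressure is on every critical path, so each day cut from Pressure cuts the finish by one (this holds down to a finish of 20).
Need 21 − 20 = 1 day off Pressure → Pressure becomes 7 days, finish becomes 20.

1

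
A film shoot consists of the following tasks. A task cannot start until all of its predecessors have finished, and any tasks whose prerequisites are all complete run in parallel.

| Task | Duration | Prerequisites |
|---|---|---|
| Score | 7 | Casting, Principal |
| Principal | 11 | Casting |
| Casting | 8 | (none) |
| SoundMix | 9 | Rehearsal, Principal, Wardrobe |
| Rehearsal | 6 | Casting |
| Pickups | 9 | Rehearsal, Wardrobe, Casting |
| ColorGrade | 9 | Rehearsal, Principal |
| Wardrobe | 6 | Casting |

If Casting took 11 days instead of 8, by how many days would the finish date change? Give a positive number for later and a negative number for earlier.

3

Baseline: Casting→Principal→SoundMix = 8+11+9 = 28 → 28 days.
Since Casting is critical, the +3 change carries straight to that chain (now 31 days).
The critical path is still Casting→Principal→SoundMix; finish is now 31 days.
Change in finish: 31 − 28 = +3 days.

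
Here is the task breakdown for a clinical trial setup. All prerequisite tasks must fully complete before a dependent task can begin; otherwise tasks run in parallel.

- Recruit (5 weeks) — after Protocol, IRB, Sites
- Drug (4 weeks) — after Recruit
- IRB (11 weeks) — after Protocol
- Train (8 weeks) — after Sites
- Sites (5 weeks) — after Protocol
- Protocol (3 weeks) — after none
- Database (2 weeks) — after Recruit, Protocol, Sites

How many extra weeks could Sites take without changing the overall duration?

Protocol→IRB→Recruit→Drug = 3+11+5+4 = 23 sets the makespan at 23 weeks.
The longest chain containing Sites totals 17 weeks.
Float = 23 − 17 = 6.

6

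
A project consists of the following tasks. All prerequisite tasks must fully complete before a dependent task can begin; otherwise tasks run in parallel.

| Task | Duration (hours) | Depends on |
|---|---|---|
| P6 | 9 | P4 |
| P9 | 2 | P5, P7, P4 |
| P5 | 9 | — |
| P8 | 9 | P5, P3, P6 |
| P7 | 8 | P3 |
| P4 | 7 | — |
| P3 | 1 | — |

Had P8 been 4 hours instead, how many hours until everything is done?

Actual critical path: P4→P6→P8 = 7+9+9 = 25 ⇒ 25 hours.
Since P8 is critical, the -5 change carries straight to that chain (now 20 hours).
That remains the longest chain; total 20 hours.

20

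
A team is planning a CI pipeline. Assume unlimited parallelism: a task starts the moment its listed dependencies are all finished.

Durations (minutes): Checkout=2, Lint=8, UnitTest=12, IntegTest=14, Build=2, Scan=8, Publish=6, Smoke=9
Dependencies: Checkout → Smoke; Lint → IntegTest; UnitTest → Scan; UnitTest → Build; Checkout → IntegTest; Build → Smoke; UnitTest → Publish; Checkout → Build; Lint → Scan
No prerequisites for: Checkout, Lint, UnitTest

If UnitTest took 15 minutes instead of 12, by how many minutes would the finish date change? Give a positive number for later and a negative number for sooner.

3

As given, the longest chain is UnitTest→Build→Smoke = 12+2+9 = 23, so the finish is 23 minutes.
Since UnitTest is critical, the +3 change carries straight to that chain (now 26 minutes).
No other chain overtakes it, so the finish is 26 minutes.
Change in finish: 26 − 23 = +3 minutes.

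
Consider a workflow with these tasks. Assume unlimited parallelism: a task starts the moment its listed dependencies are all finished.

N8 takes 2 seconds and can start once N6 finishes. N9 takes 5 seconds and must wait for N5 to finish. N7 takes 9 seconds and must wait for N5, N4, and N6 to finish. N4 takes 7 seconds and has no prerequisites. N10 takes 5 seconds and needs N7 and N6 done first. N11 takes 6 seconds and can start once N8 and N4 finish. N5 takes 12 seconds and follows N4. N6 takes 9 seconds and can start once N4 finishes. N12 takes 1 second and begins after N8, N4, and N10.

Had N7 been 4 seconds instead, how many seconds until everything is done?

Baseline: N4→N5→N7→N10→N12 = 7+12+9+5+1 = 34 → 34 seconds.
N7 lies on that path, so at 4 seconds the path becomes 29 seconds.
That remains the longest chain; total 29 seconds.

29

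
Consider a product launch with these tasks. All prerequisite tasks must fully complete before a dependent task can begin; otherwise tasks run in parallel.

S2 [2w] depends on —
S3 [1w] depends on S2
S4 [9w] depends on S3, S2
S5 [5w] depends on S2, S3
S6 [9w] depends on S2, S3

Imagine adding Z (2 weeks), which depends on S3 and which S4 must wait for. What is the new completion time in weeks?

14

Originally the plan takes 12 weeks.
With Z inserted, S4 now waits for max(S3, S2, Z).
New critical path: S2→S3→Z→S4 = 2+1+2+9 = 14 ⇒ 14 weeks.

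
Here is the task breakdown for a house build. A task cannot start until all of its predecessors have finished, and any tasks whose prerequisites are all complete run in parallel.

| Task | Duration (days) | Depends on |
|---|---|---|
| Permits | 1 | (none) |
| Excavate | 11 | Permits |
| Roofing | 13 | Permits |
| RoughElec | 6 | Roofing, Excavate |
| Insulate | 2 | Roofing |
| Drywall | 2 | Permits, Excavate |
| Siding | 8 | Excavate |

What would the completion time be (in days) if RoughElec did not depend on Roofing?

Before: longest chain Permits→Excavate→Siding = 1+11+8 = 20, finish 20.
Without Roofing→RoughElec, RoughElec's earliest start moves from 14 to 12.
The longest chain is now Permits→Excavate→Siding = 1+11+8 = 20, so the plan takes 20 days.

20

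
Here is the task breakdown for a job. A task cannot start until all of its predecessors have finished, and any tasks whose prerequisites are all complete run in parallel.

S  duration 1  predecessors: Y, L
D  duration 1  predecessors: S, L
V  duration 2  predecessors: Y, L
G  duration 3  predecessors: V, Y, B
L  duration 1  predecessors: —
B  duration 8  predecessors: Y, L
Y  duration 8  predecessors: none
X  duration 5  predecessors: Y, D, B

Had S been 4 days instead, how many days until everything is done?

Critical path before the change: Y→B→X = 8+8+5 = 21 giving 21 days.
S is off the critical path — its longest chain is 15 days, giving 6 of slack.
No other chain overtakes it, so the finish is 21 days.

21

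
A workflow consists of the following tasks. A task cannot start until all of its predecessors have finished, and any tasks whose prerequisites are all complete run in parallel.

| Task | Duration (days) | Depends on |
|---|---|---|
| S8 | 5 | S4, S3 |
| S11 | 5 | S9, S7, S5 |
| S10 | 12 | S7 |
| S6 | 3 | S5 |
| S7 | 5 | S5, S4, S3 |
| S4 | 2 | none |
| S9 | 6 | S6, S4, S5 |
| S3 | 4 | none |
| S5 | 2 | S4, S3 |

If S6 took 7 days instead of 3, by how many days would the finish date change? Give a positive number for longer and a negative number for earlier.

1

Baseline: S3→S5→S7→S10 = 4+2+5+12 = 23 → 23 days.
S6 is off the critical path — its longest chain is 20 days, giving 3 of slack.
The binding chain switches to S3→S5→S6→S9→S11 = 4+2+7+6+5 = 24; finish 24 days.
Change in finish: 24 − 23 = +1 days.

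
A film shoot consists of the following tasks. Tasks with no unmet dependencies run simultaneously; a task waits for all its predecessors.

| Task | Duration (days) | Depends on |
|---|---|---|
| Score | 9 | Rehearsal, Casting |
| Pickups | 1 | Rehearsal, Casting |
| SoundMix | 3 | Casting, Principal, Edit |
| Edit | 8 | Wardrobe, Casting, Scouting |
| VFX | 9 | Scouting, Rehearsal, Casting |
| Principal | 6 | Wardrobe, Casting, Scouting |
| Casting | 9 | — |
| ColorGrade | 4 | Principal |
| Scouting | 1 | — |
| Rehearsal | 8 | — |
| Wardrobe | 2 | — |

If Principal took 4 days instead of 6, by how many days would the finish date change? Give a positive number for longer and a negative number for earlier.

0

Actual critical path: Casting→Edit→SoundMix = 9+8+3 = 20 ⇒ 20 days.
The longest path through Principal is only 19 days, so Principal has float 1.
No other chain overtakes it, so the finish is 20 days.
Change in finish: 20 − 20 = +0 days.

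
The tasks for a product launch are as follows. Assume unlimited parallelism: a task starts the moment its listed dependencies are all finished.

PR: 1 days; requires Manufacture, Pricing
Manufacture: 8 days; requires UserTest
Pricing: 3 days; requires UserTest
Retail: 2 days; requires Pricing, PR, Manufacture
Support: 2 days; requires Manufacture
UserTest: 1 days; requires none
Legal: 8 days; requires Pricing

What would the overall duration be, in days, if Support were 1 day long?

The binding path is UserTest→Manufacture→PR→Retail = 1+8+1+2 = 12; finish at 12 days.
The longest path through Support is only 11 days, so Support has float 1.
The critical path is still UserTest→Manufacture→PR→Retail; finish is now 12 days.

12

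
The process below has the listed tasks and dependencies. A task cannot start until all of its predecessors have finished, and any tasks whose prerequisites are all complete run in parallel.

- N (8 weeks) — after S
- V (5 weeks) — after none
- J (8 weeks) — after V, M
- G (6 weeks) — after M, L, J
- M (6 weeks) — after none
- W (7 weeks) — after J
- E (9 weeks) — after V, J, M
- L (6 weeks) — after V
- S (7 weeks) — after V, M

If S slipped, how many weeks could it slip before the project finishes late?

2

Critical path: M→J→E = 6+8+9 = 23, so the finish is 23 weeks.
Longest path through S: 21 weeks (earliest finish 13, latest finish 15).
So S can slip 15 − 13 = 2 weeks.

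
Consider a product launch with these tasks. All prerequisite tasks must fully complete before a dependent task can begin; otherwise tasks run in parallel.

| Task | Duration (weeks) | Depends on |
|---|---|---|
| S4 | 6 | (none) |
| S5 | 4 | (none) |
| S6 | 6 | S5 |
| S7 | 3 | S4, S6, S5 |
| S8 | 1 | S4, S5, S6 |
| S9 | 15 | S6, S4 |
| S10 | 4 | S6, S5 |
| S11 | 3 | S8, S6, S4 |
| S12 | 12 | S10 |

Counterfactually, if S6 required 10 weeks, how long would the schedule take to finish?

30

Actual critical path: S5→S6→S10→S12 = 4+6+4+12 = 26 ⇒ 26 weeks.
S6 lies on that path, so at 10 weeks the path becomes 30 weeks.
No other chain overtakes it, so the finish is 30 weeks.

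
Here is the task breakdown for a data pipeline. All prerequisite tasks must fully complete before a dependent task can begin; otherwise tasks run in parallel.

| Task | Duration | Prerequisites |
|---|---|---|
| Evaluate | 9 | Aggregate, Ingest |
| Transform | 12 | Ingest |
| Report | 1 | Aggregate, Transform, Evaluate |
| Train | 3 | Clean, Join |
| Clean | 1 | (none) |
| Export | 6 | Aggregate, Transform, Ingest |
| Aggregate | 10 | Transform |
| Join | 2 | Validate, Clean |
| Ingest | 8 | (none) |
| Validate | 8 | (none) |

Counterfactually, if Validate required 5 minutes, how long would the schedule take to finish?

Actual critical path: Ingest→Transform→Aggregate→Evaluate→Report = 8+12+10+9+1 = 40 ⇒ 40 minutes.
Validate is off the critical path — its longest chain is 13 minutes, giving 27 of slack.
The critical path is still Ingest→Transform→Aggregate→Evaluate→Report; finish is now 40 minutes.

40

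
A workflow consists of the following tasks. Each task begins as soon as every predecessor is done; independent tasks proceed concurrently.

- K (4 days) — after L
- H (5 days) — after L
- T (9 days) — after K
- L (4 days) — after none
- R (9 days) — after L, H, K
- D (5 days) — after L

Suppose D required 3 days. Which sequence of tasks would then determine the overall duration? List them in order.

As given, the longest chain is L→H→R = 4+5+9 = 18, so the finish is 18 days.
D is off the critical path — its longest chain is 9 days, giving 9 of slack.
That remains the longest chain; total 18 days.

L, H, R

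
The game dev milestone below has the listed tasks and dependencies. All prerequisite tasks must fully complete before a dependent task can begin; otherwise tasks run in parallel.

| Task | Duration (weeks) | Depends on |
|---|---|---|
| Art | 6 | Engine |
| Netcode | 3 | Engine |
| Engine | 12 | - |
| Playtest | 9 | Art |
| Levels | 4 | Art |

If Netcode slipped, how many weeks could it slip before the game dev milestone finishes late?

Critical path: Engine→Art→Playtest = 12+6+9 = 27, so the finish is 27 weeks.
Netcode finishes as early as 15 and must finish by 27.
Float = 27 − 15 = 12.

12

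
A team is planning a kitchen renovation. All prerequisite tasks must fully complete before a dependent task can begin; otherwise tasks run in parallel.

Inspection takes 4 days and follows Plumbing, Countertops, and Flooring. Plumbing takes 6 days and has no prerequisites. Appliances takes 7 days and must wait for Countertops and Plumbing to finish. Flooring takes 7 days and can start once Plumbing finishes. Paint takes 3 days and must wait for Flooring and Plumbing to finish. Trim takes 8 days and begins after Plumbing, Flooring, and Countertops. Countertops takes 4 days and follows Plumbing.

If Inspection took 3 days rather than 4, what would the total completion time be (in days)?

Baseline: Plumbing→Flooring→Trim = 6+7+8 = 21 → 21 days.
Inspection has 4 days of float (longest path through it is 17).
The critical path is still Plumbing→Flooring→Trim; finish is now 21 days.

21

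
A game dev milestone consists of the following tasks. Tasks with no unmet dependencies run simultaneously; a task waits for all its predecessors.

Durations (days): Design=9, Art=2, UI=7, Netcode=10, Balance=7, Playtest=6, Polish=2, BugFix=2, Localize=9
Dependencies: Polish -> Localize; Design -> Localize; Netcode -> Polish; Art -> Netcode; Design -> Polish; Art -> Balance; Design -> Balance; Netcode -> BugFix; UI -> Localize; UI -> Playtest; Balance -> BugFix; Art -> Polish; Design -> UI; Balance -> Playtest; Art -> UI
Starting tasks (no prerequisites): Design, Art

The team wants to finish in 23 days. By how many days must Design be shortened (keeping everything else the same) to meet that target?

Current finish: 25 days; target: 23.
Design is on every critical path, so each day cut from Design cuts the finish by one (this holds down to a finish of 23).
Need 25 − 23 = 2 days off Design → Design becomes 7 days, finish becomes 23.

2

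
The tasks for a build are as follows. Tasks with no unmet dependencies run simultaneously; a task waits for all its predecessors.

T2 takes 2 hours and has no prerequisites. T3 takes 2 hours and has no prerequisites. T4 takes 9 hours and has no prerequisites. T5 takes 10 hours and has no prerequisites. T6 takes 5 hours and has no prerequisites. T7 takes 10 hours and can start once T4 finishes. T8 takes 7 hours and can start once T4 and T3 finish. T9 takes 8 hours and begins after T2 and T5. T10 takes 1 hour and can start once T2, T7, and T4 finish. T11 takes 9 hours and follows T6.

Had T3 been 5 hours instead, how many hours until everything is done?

The binding path is T4→T7→T10 = 9+10+1 = 20; finish at 20 hours.
T3 has 11 hours of float (longest path through it is 9).
The critical path is still T4→T7→T10; finish is now 20 hours.

20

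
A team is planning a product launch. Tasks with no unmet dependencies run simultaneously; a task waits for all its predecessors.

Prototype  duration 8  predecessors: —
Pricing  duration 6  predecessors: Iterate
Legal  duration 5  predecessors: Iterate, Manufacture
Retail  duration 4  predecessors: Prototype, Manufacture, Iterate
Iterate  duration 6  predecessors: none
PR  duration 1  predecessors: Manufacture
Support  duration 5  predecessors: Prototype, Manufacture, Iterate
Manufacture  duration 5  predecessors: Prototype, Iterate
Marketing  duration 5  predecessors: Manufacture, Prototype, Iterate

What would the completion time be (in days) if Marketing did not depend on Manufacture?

18

Before: longest chain Prototype→Manufacture→Marketing = 8+5+5 = 18, finish 18.
Without Manufacture→Marketing, Marketing's earliest start moves from 13 to 8.
The longest chain is now Prototype→Manufacture→Support = 8+5+5 = 18, so the plan takes 18 days.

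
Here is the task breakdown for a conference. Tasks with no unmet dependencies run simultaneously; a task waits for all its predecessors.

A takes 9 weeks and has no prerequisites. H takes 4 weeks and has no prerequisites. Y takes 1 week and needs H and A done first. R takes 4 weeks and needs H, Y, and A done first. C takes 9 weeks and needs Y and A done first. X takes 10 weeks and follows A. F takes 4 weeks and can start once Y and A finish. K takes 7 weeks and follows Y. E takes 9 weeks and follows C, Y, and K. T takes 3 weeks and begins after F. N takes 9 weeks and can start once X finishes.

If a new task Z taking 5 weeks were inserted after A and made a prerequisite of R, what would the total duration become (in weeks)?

28

Originally the job takes 28 weeks.
With Z inserted, R now waits for max(H, Y, A, Z).
New critical path: A→Y→C→E = 9+1+9+9 = 28 ⇒ 28 weeks.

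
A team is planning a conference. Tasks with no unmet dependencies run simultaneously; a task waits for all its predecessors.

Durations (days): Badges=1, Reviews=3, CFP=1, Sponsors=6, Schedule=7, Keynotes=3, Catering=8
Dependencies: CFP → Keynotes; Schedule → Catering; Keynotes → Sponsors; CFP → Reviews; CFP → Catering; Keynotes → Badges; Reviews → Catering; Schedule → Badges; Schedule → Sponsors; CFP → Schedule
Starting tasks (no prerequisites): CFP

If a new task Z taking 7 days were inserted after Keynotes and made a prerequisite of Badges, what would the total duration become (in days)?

16

Originally the job takes 16 days.
With Z inserted, Badges now waits for max(Schedule, Keynotes, Z).
New critical path: CFP→Schedule→Catering = 1+7+8 = 16 ⇒ 16 days.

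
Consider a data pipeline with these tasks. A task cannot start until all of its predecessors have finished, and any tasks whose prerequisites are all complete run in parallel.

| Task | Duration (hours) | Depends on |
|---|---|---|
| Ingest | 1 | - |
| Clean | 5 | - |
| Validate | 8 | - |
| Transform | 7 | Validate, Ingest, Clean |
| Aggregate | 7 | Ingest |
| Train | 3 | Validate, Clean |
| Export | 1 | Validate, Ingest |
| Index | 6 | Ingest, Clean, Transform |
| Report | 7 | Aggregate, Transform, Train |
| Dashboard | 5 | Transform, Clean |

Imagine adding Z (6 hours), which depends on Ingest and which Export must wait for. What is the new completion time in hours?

22

Originally the plan takes 22 hours.
With Z inserted, Export now waits for max(Validate, Ingest, Z).
New critical path: Validate→Transform→Report = 8+7+7 = 22 ⇒ 22 hours.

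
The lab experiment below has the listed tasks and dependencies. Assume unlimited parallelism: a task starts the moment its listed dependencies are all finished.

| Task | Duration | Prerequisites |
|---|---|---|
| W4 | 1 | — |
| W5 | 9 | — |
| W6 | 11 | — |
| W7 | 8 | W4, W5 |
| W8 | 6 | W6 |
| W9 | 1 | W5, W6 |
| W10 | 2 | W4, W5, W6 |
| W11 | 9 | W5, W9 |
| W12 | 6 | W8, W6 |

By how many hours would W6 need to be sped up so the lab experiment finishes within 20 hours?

Current finish: 23 hours; target: 20.
W6 is on every critical path, so each hour cut from W6 cuts the finish by one (this holds down to a finish of 19).
Need 23 − 20 = 3 hours off W6 → W6 becomes 8 hours, finish becomes 20.

3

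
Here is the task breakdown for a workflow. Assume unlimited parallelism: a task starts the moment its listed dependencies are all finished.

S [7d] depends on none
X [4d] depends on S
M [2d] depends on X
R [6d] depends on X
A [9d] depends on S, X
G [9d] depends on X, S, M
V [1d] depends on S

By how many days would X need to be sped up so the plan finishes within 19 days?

Current finish: 22 days; target: 19.
X is on every critical path, so each day cut from X cuts the finish by one (this holds down to a finish of 19).
Need 22 − 19 = 3 days off X → X becomes 1 day, finish becomes 19.

3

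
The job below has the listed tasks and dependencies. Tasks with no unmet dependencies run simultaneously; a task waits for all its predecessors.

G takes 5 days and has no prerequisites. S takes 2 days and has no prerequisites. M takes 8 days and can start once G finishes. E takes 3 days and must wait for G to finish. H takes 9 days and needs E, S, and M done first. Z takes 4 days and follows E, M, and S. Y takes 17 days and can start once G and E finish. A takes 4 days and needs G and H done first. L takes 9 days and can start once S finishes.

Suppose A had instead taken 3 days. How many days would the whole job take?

25

As given, the longest chain is G→M→H→A = 5+8+9+4 = 26, so the finish is 26 days.
A is on the critical path; changing it to 3 makes that path 25 days.
That remains the longest chain; total 25 days.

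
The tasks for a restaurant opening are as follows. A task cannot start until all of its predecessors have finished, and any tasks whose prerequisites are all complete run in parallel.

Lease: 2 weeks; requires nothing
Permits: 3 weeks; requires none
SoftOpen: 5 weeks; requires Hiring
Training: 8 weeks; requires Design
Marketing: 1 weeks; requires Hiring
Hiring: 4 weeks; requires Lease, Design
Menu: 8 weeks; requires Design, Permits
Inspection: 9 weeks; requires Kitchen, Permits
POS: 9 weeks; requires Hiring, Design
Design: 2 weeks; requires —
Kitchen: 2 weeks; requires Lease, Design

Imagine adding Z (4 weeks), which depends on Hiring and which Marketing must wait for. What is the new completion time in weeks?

15

Originally the restaurant opening takes 15 weeks.
With Z inserted, Marketing now waits for max(Hiring, Z).
New critical path: Lease→Hiring→POS = 2+4+9 = 15 ⇒ 15 weeks.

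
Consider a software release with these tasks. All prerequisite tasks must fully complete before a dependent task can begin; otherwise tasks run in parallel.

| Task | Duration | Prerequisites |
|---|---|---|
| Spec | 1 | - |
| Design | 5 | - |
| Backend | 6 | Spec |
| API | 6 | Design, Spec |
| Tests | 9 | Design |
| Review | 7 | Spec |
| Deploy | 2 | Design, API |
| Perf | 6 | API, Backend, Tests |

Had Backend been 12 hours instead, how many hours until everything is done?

As given, the longest chain is Design→Tests→Perf = 5+9+6 = 20, so the finish is 20 hours.
Backend has 7 hours of float (longest path through it is 13).
That remains the longest chain; total 20 hours.

20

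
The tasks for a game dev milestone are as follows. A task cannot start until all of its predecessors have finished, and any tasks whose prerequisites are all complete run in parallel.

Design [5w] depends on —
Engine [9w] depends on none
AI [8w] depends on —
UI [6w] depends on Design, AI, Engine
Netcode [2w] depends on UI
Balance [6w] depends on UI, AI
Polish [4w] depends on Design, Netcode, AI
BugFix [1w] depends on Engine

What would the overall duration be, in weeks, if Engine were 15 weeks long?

As given, the longest chain is Engine→UI→Netcode→Polish = 9+6+2+4 = 21, so the finish is 21 weeks.
Engine lies on that path, so at 15 weeks the path becomes 27 weeks.
No other chain overtakes it, so the finish is 27 weeks.

27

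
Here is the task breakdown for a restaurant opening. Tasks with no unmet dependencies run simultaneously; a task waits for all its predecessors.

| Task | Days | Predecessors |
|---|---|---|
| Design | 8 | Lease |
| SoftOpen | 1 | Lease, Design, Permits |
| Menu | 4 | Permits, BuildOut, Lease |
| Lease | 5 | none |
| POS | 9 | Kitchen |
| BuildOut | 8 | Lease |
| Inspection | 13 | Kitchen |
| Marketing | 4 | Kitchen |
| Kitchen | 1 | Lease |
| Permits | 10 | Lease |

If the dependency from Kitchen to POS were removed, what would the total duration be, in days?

With the dependency in place, Lease→Permits→Menu = 5+10+4 = 19 sets the finish at 19 days.
Without Kitchen→POS, POS's earliest start moves from 6 to 0.
After: Lease→Permits→Menu = 5+10+4 = 19 → 19 days.

19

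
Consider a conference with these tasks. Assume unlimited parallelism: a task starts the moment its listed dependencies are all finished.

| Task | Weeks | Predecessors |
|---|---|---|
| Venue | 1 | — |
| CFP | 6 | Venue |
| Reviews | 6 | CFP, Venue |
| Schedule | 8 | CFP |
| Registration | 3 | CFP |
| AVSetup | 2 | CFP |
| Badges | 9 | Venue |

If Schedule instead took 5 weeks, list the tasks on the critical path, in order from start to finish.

The binding path is Venue→CFP→Schedule = 1+6+8 = 15; finish at 15 weeks.
Schedule lies on that path, so at 5 weeks the path becomes 12 weeks.
Now Venue→CFP→Reviews = 1+6+6 = 13 is longest, so the finish becomes 13 weeks.

Venue, CFP, Reviews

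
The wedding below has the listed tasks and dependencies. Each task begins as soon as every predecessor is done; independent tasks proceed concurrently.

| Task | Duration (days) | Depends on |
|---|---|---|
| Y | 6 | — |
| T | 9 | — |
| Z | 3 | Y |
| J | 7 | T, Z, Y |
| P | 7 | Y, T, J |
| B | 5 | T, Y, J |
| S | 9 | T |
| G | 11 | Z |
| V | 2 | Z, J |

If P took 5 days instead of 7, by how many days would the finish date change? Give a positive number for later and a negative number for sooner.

-2

The binding path is Y→Z→J→P = 6+3+7+7 = 23; finish at 23 days.
Since P is critical, the -2 change carries straight to that chain (now 21 days).
No other chain overtakes it, so the finish is 21 days.
Change in finish: 21 − 23 = -2 days.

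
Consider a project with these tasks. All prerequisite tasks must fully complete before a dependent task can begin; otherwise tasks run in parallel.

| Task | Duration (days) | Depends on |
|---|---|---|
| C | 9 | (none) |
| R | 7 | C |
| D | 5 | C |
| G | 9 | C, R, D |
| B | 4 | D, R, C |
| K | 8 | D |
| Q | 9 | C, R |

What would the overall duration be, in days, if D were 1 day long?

25

As given, the longest chain is C→R→G = 9+7+9 = 25, so the finish is 25 days.
D has 2 days of float (longest path through it is 23).
No other chain overtakes it, so the finish is 25 days.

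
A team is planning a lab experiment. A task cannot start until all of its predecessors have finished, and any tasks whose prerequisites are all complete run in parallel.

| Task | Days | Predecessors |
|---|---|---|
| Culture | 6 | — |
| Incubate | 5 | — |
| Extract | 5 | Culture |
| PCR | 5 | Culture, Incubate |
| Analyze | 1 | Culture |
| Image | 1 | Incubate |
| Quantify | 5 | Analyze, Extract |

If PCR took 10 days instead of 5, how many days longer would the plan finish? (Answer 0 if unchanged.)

0

Critical path before the change: Culture→Extract→Quantify = 6+5+5 = 16 giving 16 days.
PCR has 5 days of float (longest path through it is 11).
No other chain overtakes it, so the finish is 16 days.
Change in finish: 16 − 16 = +0 days.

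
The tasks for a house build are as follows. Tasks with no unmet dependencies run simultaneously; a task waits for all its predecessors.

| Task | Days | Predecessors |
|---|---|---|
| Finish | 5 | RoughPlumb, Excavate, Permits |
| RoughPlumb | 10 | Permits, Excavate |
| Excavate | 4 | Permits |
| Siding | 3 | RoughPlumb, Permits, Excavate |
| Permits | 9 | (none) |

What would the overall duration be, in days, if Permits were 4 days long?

23

The binding path is Permits→Excavate→RoughPlumb→Finish = 9+4+10+5 = 28; finish at 28 days.
Permits lies on that path, so at 4 days the path becomes 23 days.
The critical path is still Permits→Excavate→RoughPlumb→Finish; finish is now 23 days.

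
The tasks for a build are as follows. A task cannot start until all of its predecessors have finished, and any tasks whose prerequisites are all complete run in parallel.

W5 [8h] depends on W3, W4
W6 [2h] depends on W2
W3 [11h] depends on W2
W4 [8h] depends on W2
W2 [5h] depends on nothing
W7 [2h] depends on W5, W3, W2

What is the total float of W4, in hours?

W2→W3→W5→W7 = 5+11+8+2 = 26 sets the makespan at 26 hours.
W4 finishes as early as 13 and must finish by 16.
Slack of W4 = 8 − 5 = 3 hours.

3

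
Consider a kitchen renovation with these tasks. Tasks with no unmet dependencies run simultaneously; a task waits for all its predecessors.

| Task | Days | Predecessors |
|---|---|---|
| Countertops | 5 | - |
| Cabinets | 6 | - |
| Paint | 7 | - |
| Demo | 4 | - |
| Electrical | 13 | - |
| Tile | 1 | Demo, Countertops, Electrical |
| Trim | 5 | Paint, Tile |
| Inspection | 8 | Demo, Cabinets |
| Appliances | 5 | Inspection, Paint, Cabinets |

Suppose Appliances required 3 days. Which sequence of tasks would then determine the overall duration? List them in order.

Electrical, Tile, Trim

Baseline: Cabinets→Inspection→Appliances = 6+8+5 = 19 → 19 days.
Appliances is on the critical path; changing it to 3 makes that path 17 days.
The binding chain switches to Electrical→Tile→Trim = 13+1+5 = 19; finish 19 days.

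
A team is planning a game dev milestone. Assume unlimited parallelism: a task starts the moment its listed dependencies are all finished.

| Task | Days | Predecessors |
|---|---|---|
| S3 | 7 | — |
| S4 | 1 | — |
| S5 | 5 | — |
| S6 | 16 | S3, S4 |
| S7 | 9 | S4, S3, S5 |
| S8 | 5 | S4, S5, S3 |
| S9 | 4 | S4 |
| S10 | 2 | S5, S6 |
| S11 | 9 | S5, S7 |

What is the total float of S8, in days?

13

The longest chain is S3→S6→S10 = 7+16+2 = 25; overall finish 25 days.
The longest chain containing S8 totals 12 days.
Slack of S8 = 20 − 7 = 13 days.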